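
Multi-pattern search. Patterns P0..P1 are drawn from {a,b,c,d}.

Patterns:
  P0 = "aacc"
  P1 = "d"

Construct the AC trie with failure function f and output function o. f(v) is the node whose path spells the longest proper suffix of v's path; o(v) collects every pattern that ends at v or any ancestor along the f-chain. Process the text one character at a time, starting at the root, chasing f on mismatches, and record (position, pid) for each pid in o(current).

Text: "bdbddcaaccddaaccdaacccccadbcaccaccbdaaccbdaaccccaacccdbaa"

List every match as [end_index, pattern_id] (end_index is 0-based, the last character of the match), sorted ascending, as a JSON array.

Build automaton:
Trie (insert patterns):
  n0 'ε': a→1 d→5
  n1 'a': a→2
  n2 'aa': c→3
  n3 'aac': c→4
  n4 'aacc': ·  [P0 ends]
  n5 'd': ·  [P1 ends]

Failure links (BFS by depth):
  fail(1) 'a': from fail(0)=0 chase 'a': 0 ⇒ 0;  out=∅∪out(0)=∅
  fail(5) 'd': from fail(0)=0 chase 'd': 0 ⇒ 0;  out={1}∪out(0)={1}
  fail(2) 'aa': from fail(1)=0 chase 'a': 0 ⇒ 1;  out=∅∪out(1)=∅
  fail(3) 'aac': from fail(2)=1 chase 'c': 1→0 ⇒ 0;  out=∅∪out(0)=∅
  fail(4) 'aacc': from fail(3)=0 chase 'c': 0 ⇒ 0;  out={0}∪out(0)={0}

Scan:
pos 0 'b': at 0
pos 1 'd': at 5  emit P1@[1:1]
pos 2 'b': at 0 ·f
pos 3 'd': at 5  emit P1@[3:3]
pos 4 'd': at 5 ·f  emit P1@[4:4]
pos 5 'c': at 0 ·f
pos 6 'a': at 1
pos 7 'a': at 2
pos 8 'c': at 3
pos 9 'c': at 4  emit P0@[6:9]
pos 10 'd': at 5 ·f  emit P1@[10:10]
pos 11 'd': at 5 ·f  emit P1@[11:11]
pos 12 'a': at 1 ·f
pos 13 'a': at 2
pos 14 'c': at 3
pos 15 'c': at 4  emit P0@[12:15]
pos 16 'd': at 5 ·f  emit P1@[16:16]
pos 17 'a': at 1 ·f
pos 18 'a': at 2
pos 19 'c': at 3
pos 20 'c': at 4  emit P0@[17:20]
pos 21 'c': at 0 ·f
pos 22 'c': at 0
pos 23 'c': at 0
pos 24 'a': at 1
pos 25 'd': at 5 ·f  emit P1@[25:25]
pos 26 'b': at 0 ·f
pos 27 'c': at 0
pos 28 'a': at 1
pos 29 'c': at 0 ·f
pos 30 'c': at 0
pos 31 'a': at 1
pos 32 'c': at 0 ·f
pos 33 'c': at 0
pos 34 'b': at 0
pos 35 'd': at 5  emit P1@[35:35]
pos 36 'a': at 1 ·f
pos 37 'a': at 2
pos 38 'c': at 3
pos 39 'c': at 4  emit P0@[36:39]
pos 40 'b': at 0 ·f
pos 41 'd': at 5  emit P1@[41:41]
pos 42 'a': at 1 ·f
pos 43 'a': at 2
pos 44 'c': at 3
pos 45 'c': at 4  emit P0@[42:45]
pos 46 'c': at 0 ·f
pos 47 'c': at 0
pos 48 'a': at 1
pos 49 'a': at 2
pos 50 'c': at 3
pos 51 'c': at 4  emit P0@[48:51]
pos 52 'c': at 0 ·f
pos 53 'd': at 5  emit P1@[53:53]
pos 54 'b': at 0 ·f
pos 55 'a': at 1
pos 56 'a': at 2

Result: [[1,1],[3,1],[4,1],[9,0],[10,1],[11,1],[15,0],[16,1],[20,0],[25,1],[35,1],[39,0],[41,1],[45,0],[51,0],[53,1]]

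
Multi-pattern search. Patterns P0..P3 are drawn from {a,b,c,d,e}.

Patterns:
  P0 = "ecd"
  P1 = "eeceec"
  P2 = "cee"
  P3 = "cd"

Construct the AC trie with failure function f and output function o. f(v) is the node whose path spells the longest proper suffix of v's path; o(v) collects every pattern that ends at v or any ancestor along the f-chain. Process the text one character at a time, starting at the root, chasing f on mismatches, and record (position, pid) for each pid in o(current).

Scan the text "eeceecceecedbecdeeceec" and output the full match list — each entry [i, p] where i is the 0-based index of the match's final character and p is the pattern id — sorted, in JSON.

Build automaton:
Trie (insert patterns):
  0='ε' goto c→9 e→1
  1='e' goto c→2 e→4
  2='ec' goto d→3
  3='ecd' goto ·  ←P0
  4='ee' goto c→5
  5='eec' goto e→6
  6='eece' goto e→7
  7='eecee' goto c→8
  8='eeceec' goto ·  ←P1
  9='c' goto d→12 e→10
  10='ce' goto e→11
  11='cee' goto ·  ←P2
  12='cd' goto ·  ←P3

BFS fail/out derivation:
  fail(1) 'e': from fail(0)=0 chase 'e': 0 ⇒ 0;  out=∅∪out(0)=∅
  fail(9) 'c': from fail(0)=0 chase 'c': 0 ⇒ 0;  out=∅∪out(0)=∅
  fail(2) 'ec': from fail(1)=0 chase 'c': 0 ⇒ 9;  out=∅∪out(9)=∅
  fail(4) 'ee': from fail(1)=0 chase 'e': 0 ⇒ 1;  out=∅∪out(1)=∅
  fail(10) 'ce': from fail(9)=0 chase 'e': 0 ⇒ 1;  out=∅∪out(1)=∅
  fail(12) 'cd': from fail(9)=0 chase 'd': 0 ⇒ 0;  out={3}∪out(0)={3}
  fail(3) 'ecd': from fail(2)=9 chase 'd': 9 ⇒ 12;  out={0}∪out(12)={0,3}
  fail(5) 'eec': from fail(4)=1 chase 'c': 1 ⇒ 2;  out=∅∪out(2)=∅
  fail(11) 'cee': from fail(10)=1 chase 'e': 1 ⇒ 4;  out={2}∪out(4)={2}
  fail(6) 'eece': from fail(5)=2 chase 'e': 2→9 ⇒ 10;  out=∅∪out(10)=∅
  fail(7) 'eecee': from fail(6)=10 chase 'e': 10 ⇒ 11;  out=∅∪out(11)={2}
  fail(8) 'eeceec': from fail(7)=11 chase 'c': 11→4 ⇒ 5;  out={1}∪out(5)={1}

Scan:
i=0 'e': node 0→1
i=1 'e': node 1→4
i=2 'c': node 4→5
i=3 'e': node 5→6
i=4 'e': node 6→7  → match P2@[2:4]
i=5 'c': node 7→8  → match P1@[0:5]
i=6 'c': node 8→9 (fail-walked)
i=7 'e': node 9→10
i=8 'e': node 10→11  → match P2@[6:8]
i=9 'c': node 11→5 (fail-walked)
i=10 'e': node 5→6
i=11 'd': node 6→0 (fail-walked)
i=12 'b': node 0→0
i=13 'e': node 0→1
i=14 'c': node 1→2
i=15 'd': node 2→3  → match P0@[13:15],P3@[14:15]
i=16 'e': node 3→1 (fail-walked)
i=17 'e': node 1→4
i=18 'c': node 4→5
i=19 'e': node 5→6
i=20 'e': node 6→7  → match P2@[18:20]
i=21 'c': node 7→8  → match P1@[16:21]

All matches (sorted): [[4,2],[5,1],[8,2],[15,0],[15,3],[20,2],[21,1]]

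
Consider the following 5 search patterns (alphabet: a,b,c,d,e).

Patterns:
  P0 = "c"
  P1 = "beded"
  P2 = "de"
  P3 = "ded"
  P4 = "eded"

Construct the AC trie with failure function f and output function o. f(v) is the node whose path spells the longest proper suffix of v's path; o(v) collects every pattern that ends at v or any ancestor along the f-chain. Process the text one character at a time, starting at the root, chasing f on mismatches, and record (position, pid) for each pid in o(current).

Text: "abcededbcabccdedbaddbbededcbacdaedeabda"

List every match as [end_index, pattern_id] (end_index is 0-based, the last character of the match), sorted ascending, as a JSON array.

Construct AC machine:
Trie nodes:
  n0 'ε': b→2 c→1 d→7 e→10
  n1 'c': ·  ←P0
  n2 'b': e→3
  n3 'be': d→4
  n4 'bed': e→5
  n5 'bede': d→6
  n6 'beded': ·  ←P1
  n7 'd': e→8
  n8 'de': d→9  ←P2
  n9 'ded': ·  ←P3
  n10 'e': d→11
  n11 'ed': e→12
  n12 'ede': d→13
  n13 'eded': ·  ←P4

BFS fail/out derivation:
  fail(1) 'c': from fail(0)=0 chase 'c': 0 ⇒ 0;  out={0}∪out(0)={0}
  fail(2) 'b': from fail(0)=0 chase 'b': 0 ⇒ 0;  out=∅∪out(0)=∅
  fail(7) 'd': from fail(0)=0 chase 'd': 0 ⇒ 0;  out=∅∪out(0)=∅
  fail(10) 'e': from fail(0)=0 chase 'e': 0 ⇒ 0;  out=∅∪out(0)=∅
  fail(3) 'be': from fail(2)=0 chase 'e': 0 ⇒ 10;  out=∅∪out(10)=∅
  fail(8) 'de': from fail(7)=0 chase 'e': 0 ⇒ 10;  out={2}∪out(10)={2}
  fail(11) 'ed': from fail(10)=0 chase 'd': 0 ⇒ 7;  out=∅∪out(7)=∅
  fail(4) 'bed': from fail(3)=10 chase 'd': 10 ⇒ 11;  out=∅∪out(11)=∅
  fail(9) 'ded': from fail(8)=10 chase 'd': 10 ⇒ 11;  out={3}∪out(11)={3}
  fail(12) 'ede': from fail(11)=7 chase 'e': 7 ⇒ 8;  out=∅∪out(8)={2}
  fail(5) 'bede': from fail(4)=11 chase 'e': 11 ⇒ 12;  out=∅∪out(12)={2}
  fail(13) 'eded': from fail(12)=8 chase 'd': 8 ⇒ 9;  out={4}∪out(9)={3,4}
  fail(6) 'beded': from fail(5)=12 chase 'd': 12 ⇒ 13;  out={1}∪out(13)={1,3,4}

Text stream:
pos 0 'a': at 0
pos 1 'b': at 2
pos 2 'c': at 1 (via fail)  ** P0@[2:2]
pos 3 'e': at 10 (via fail)
pos 4 'd': at 11
pos 5 'e': at 12  ** P2@[4:5]
pos 6 'd': at 13  ** P3@[4:6],P4@[3:6]
pos 7 'b': at 2 (via fail)
pos 8 'c': at 1 (via fail)  ** P0@[8:8]
pos 9 'a': at 0 (via fail)
pos 10 'b': at 2
pos 11 'c': at 1 (via fail)  ** P0@[11:11]
pos 12 'c': at 1 (via fail)  ** P0@[12:12]
pos 13 'd': at 7 (via fail)
pos 14 'e': at 8  ** P2@[13:14]
pos 15 'd': at 9  ** P3@[13:15]
pos 16 'b': at 2 (via fail)
pos 17 'a': at 0 (via fail)
pos 18 'd': at 7
pos 19 'd': at 7 (via fail)
pos 20 'b': at 2 (via fail)
pos 21 'b': at 2 (via fail)
pos 22 'e': at 3
pos 23 'd': at 4
pos 24 'e': at 5  ** P2@[23:24]
pos 25 'd': at 6  ** P1@[21:25],P3@[23:25],P4@[22:25]
pos 26 'c': at 1 (via fail)  ** P0@[26:26]
pos 27 'b': at 2 (via fail)
pos 28 'a': at 0 (via fail)
pos 29 'c': at 1  ** P0@[29:29]
pos 30 'd': at 7 (via fail)
pos 31 'a': at 0 (via fail)
pos 32 'e': at 10
pos 33 'd': at 11
pos 34 'e': at 12  ** P2@[33:34]
pos 35 'a': at 0 (via fail)
pos 36 'b': at 2
pos 37 'd': at 7 (via fail)
pos 38 'a': at 0 (via fail)

Result: [[2,0],[5,2],[6,3],[6,4],[8,0],[11,0],[12,0],[14,2],[15,3],[24,2],[25,1],[25,3],[25,4],[26,0],[29,0],[34,2]]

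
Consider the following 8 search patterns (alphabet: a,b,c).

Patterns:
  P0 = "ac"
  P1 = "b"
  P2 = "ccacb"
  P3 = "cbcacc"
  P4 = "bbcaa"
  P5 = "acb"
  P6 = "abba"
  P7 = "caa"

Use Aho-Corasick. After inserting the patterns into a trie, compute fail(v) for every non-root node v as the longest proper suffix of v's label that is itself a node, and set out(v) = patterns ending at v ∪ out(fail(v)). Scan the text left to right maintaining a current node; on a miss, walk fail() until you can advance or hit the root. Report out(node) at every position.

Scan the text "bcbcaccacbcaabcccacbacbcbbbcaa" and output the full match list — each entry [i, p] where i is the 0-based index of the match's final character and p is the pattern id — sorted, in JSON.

Construct AC machine:
Trie (insert patterns):
  n0 'ε': a→1 b→3 c→4
  n1 'a': b→19 c→2
  n2 'ac': b→18  ←P0
  n3 'b': b→14  ←P1
  n4 'c': a→22 b→9 c→5
  n5 'cc': a→6
  n6 'cca': c→7
  n7 'ccac': b→8
  n8 'ccacb': ·  ←P2
  n9 'cb': c→10
  n10 'cbc': a→11
  n11 'cbca': c→12
  n12 'cbcac': c→13
  n13 'cbcacc': ·  ←P3
  n14 'bb': c→15
  n15 'bbc': a→16
  n16 'bbca': a→17
  n17 'bbcaa': ·  ←P4
  n18 'acb': ·  ←P5
  n19 'ab': b→20
  n20 'abb': a→21
  n21 'abba': ·  ←P6
  n22 'ca': a→23
  n23 'caa': ·  ←P7

Failure links (BFS by depth):
  fail(1) 'a': from fail(0)=0 chase 'a': 0 ⇒ 0;  out=∅∪out(0)=∅
  fail(3) 'b': from fail(0)=0 chase 'b': 0 ⇒ 0;  out={1}∪out(0)={1}
  fail(4) 'c': from fail(0)=0 chase 'c': 0 ⇒ 0;  out=∅∪out(0)=∅
  fail(2) 'ac': from fail(1)=0 chase 'c': 0 ⇒ 4;  out={0}∪out(4)={0}
  fail(5) 'cc': from fail(4)=0 chase 'c': 0 ⇒ 4;  out=∅∪out(4)=∅
  fail(9) 'cb': from fail(4)=0 chase 'b': 0 ⇒ 3;  out=∅∪out(3)={1}
  fail(14) 'bb': from fail(3)=0 chase 'b': 0 ⇒ 3;  out=∅∪out(3)={1}
  fail(19) 'ab': from fail(1)=0 chase 'b': 0 ⇒ 3;  out=∅∪out(3)={1}
  fail(22) 'ca': from fail(4)=0 chase 'a': 0 ⇒ 1;  out=∅∪out(1)=∅
  fail(6) 'cca': from fail(5)=4 chase 'a': 4 ⇒ 22;  out=∅∪out(22)=∅
  fail(10) 'cbc': from fail(9)=3 chase 'c': 3→0 ⇒ 4;  out=∅∪out(4)=∅
  fail(15) 'bbc': from fail(14)=3 chase 'c': 3→0 ⇒ 4;  out=∅∪out(4)=∅
  fail(18) 'acb': from fail(2)=4 chase 'b': 4 ⇒ 9;  out={5}∪out(9)={1,5}
  fail(20) 'abb': from fail(19)=3 chase 'b': 3 ⇒ 14;  out=∅∪out(14)={1}
  fail(23) 'caa': from fail(22)=1 chase 'a': 1→0 ⇒ 1;  out={7}∪out(1)={7}
  fail(7) 'ccac': from fail(6)=22 chase 'c': 22→1 ⇒ 2;  out=∅∪out(2)={0}
  fail(11) 'cbca': from fail(10)=4 chase 'a': 4 ⇒ 22;  out=∅∪out(22)=∅
  fail(16) 'bbca': from fail(15)=4 chase 'a': 4 ⇒ 22;  out=∅∪out(22)=∅
  fail(21) 'abba': from fail(20)=14 chase 'a': 14→3→0 ⇒ 1;  out={6}∪out(1)={6}
  fail(8) 'ccacb': from fail(7)=2 chase 'b': 2 ⇒ 18;  out={2}∪out(18)={1,2,5}
  fail(12) 'cbcac': from fail(11)=22 chase 'c': 22→1 ⇒ 2;  out=∅∪out(2)={0}
  fail(17) 'bbcaa': from fail(16)=22 chase 'a': 22 ⇒ 23;  out={4}∪out(23)={4,7}
  fail(13) 'cbcacc': from fail(12)=2 chase 'c': 2→4 ⇒ 5;  out={3}∪out(5)={3}

Text stream:
[0] read 'b'  n0⇒n3  → match P1@[0:0]
[1] read 'c'  n3⇒n4 (fail-walked)
[2] read 'b'  n4⇒n9  → match P1@[2:2]
[3] read 'c'  n9⇒n10
[4] read 'a'  n10⇒n11
[5] read 'c'  n11⇒n12  → match P0@[4:5]
[6] read 'c'  n12⇒n13  → match P3@[1:6]
[7] read 'a'  n13⇒n6 (fail-walked)
[8] read 'c'  n6⇒n7  → match P0@[7:8]
[9] read 'b'  n7⇒n8  → match P1@[9:9],P2@[5:9],P5@[7:9]
[10] read 'c'  n8⇒n10 (fail-walked)
[11] read 'a'  n10⇒n11
[12] read 'a'  n11⇒n23 (fail-walked)  → match P7@[10:12]
[13] read 'b'  n23⇒n19 (fail-walked)  → match P1@[13:13]
[14] read 'c'  n19⇒n4 (fail-walked)
[15] read 'c'  n4⇒n5
[16] read 'c'  n5⇒n5 (fail-walked)
[17] read 'a'  n5⇒n6
[18] read 'c'  n6⇒n7  → match P0@[17:18]
[19] read 'b'  n7⇒n8  → match P1@[19:19],P2@[15:19],P5@[17:19]
[20] read 'a'  n8⇒n1 (fail-walked)
[21] read 'c'  n1⇒n2  → match P0@[20:21]
[22] read 'b'  n2⇒n18  → match P1@[22:22],P5@[20:22]
[23] read 'c'  n18⇒n10 (fail-walked)
[24] read 'b'  n10⇒n9 (fail-walked)  → match P1@[24:24]
[25] read 'b'  n9⇒n14 (fail-walked)  → match P1@[25:25]
[26] read 'b'  n14⇒n14 (fail-walked)  → match P1@[26:26]
[27] read 'c'  n14⇒n15
[28] read 'a'  n15⇒n16
[29] read 'a'  n16⇒n17  → match P4@[25:29],P7@[27:29]

Matches: [[0,1],[2,1],[5,0],[6,3],[8,0],[9,1],[9,2],[9,5],[12,7],[13,1],[18,0],[19,1],[19,2],[19,5],[21,0],[22,1],[22,5],[24,1],[25,1],[26,1],[29,4],[29,7]]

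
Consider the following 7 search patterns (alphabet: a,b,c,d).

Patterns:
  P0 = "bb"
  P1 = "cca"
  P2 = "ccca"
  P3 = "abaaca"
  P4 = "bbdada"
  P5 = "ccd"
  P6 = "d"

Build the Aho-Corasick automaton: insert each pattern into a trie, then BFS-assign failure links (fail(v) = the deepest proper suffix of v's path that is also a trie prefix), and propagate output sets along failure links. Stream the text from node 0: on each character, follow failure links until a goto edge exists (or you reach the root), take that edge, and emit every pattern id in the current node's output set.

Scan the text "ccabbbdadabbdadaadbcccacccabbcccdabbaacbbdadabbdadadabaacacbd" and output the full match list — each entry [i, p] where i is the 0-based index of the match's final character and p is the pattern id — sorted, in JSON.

Build:
Trie nodes:
  n0 'ε': a→8 b→1 c→3 d→19
  n1 'b': b→2
  n2 'bb': d→14  [P0 ends]
  n3 'c': c→4
  n4 'cc': a→5 c→6 d→18
  n5 'cca': ·  [P1 ends]
  n6 'ccc': a→7
  n7 'ccca': ·  [P2 ends]
  n8 'a': b→9
  n9 'ab': a→10
  n10 'aba': a→11
  n11 'abaa': c→12
  n12 'abaac': a→13
  n13 'abaaca': ·  [P3 ends]
  n14 'bbd': a→15
  n15 'bbda': d→16
  n16 'bbdad': a→17
  n17 'bbdada': ·  [P4 ends]
  n18 'ccd': ·  [P5 ends]
  n19 'd': ·  [P6 ends]

BFS fail/out derivation:
  fail(1) 'b': from fail(0)=0 chase 'b': 0 ⇒ 0;  out=∅∪out(0)=∅
  fail(3) 'c': from fail(0)=0 chase 'c': 0 ⇒ 0;  out=∅∪out(0)=∅
  fail(8) 'a': from fail(0)=0 chase 'a': 0 ⇒ 0;  out=∅∪out(0)=∅
  fail(19) 'd': from fail(0)=0 chase 'd': 0 ⇒ 0;  out={6}∪out(0)={6}
  fail(2) 'bb': from fail(1)=0 chase 'b': 0 ⇒ 1;  out={0}∪out(1)={0}
  fail(4) 'cc': from fail(3)=0 chase 'c': 0 ⇒ 3;  out=∅∪out(3)=∅
  fail(9) 'ab': from fail(8)=0 chase 'b': 0 ⇒ 1;  out=∅∪out(1)=∅
  fail(5) 'cca': from fail(4)=3 chase 'a': 3→0 ⇒ 8;  out={1}∪out(8)={1}
  fail(6) 'ccc': from fail(4)=3 chase 'c': 3 ⇒ 4;  out=∅∪out(4)=∅
  fail(10) 'aba': from fail(9)=1 chase 'a': 1→0 ⇒ 8;  out=∅∪out(8)=∅
  fail(14) 'bbd': from fail(2)=1 chase 'd': 1→0 ⇒ 19;  out=∅∪out(19)={6}
  fail(18) 'ccd': from fail(4)=3 chase 'd': 3→0 ⇒ 19;  out={5}∪out(19)={5,6}
  fail(7) 'ccca': from fail(6)=4 chase 'a': 4 ⇒ 5;  out={2}∪out(5)={1,2}
  fail(11) 'abaa': from fail(10)=8 chase 'a': 8→0 ⇒ 8;  out=∅∪out(8)=∅
  fail(15) 'bbda': from fail(14)=19 chase 'a': 19→0 ⇒ 8;  out=∅∪out(8)=∅
  fail(12) 'abaac': from fail(11)=8 chase 'c': 8→0 ⇒ 3;  out=∅∪out(3)=∅
  fail(16) 'bbdad': from fail(15)=8 chase 'd': 8→0 ⇒ 19;  out=∅∪out(19)={6}
  fail(13) 'abaaca': from fail(12)=3 chase 'a': 3→0 ⇒ 8;  out={3}∪out(8)={3}
  fail(17) 'bbdada': from fail(16)=19 chase 'a': 19→0 ⇒ 8;  out={4}∪out(8)={4}

Text stream:
pos 0 'c': at 3
pos 1 'c': at 4
pos 2 'a': at 5  → match P1@[0:2]
pos 3 'b': at 9 ·f
pos 4 'b': at 2 ·f  → match P0@[3:4]
pos 5 'b': at 2 ·f  → match P0@[4:5]
pos 6 'd': at 14  → match P6@[6:6]
pos 7 'a': at 15
pos 8 'd': at 16  → match P6@[8:8]
pos 9 'a': at 17  → match P4@[4:9]
pos 10 'b': at 9 ·f
pos 11 'b': at 2 ·f  → match P0@[10:11]
pos 12 'd': at 14  → match P6@[12:12]
pos 13 'a': at 15
pos 14 'd': at 16  → match P6@[14:14]
pos 15 'a': at 17  → match P4@[10:15]
pos 16 'a': at 8 ·f
pos 17 'd': at 19 ·f  → match P6@[17:17]
pos 18 'b': at 1 ·f
pos 19 'c': at 3 ·f
pos 20 'c': at 4
pos 21 'c': at 6
pos 22 'a': at 7  → match P1@[20:22],P2@[19:22]
pos 23 'c': at 3 ·f
pos 24 'c': at 4
pos 25 'c': at 6
pos 26 'a': at 7  → match P1@[24:26],P2@[23:26]
pos 27 'b': at 9 ·f
pos 28 'b': at 2 ·f  → match P0@[27:28]
pos 29 'c': at 3 ·f
pos 30 'c': at 4
pos 31 'c': at 6
pos 32 'd': at 18 ·f  → match P5@[30:32],P6@[32:32]
pos 33 'a': at 8 ·f
pos 34 'b': at 9
pos 35 'b': at 2 ·f  → match P0@[34:35]
pos 36 'a': at 8 ·f
pos 37 'a': at 8 ·f
pos 38 'c': at 3 ·f
pos 39 'b': at 1 ·f
pos 40 'b': at 2  → match P0@[39:40]
pos 41 'd': at 14  → match P6@[41:41]
pos 42 'a': at 15
pos 43 'd': at 16  → match P6@[43:43]
pos 44 'a': at 17  → match P4@[39:44]
pos 45 'b': at 9 ·f
pos 46 'b': at 2 ·f  → match P0@[45:46]
pos 47 'd': at 14  → match P6@[47:47]
pos 48 'a': at 15
pos 49 'd': at 16  → match P6@[49:49]
pos 50 'a': at 17  → match P4@[45:50]
pos 51 'd': at 19 ·f  → match P6@[51:51]
pos 52 'a': at 8 ·f
pos 53 'b': at 9
pos 54 'a': at 10
pos 55 'a': at 11
pos 56 'c': at 12
pos 57 'a': at 13  → match P3@[52:57]
pos 58 'c': at 3 ·f
pos 59 'b': at 1 ·f
pos 60 'd': at 19 ·f  → match P6@[60:60]

Matches: [[2,1],[4,0],[5,0],[6,6],[8,6],[9,4],[11,0],[12,6],[14,6],[15,4],[17,6],[22,1],[22,2],[26,1],[26,2],[28,0],[32,5],[32,6],[35,0],[40,0],[41,6],[43,6],[44,4],[46,0],[47,6],[49,6],[50,4],[51,6],[57,3],[60,6]]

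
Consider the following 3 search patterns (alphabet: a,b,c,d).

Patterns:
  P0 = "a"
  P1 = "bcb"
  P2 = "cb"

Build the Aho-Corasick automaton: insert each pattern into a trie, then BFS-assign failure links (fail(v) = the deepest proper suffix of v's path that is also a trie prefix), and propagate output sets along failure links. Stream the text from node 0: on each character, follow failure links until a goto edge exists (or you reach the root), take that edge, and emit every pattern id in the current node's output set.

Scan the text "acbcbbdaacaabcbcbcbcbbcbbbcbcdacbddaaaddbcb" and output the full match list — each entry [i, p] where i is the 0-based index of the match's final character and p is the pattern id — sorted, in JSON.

Build:
Trie nodes:
  0='ε' goto a→1 b→2 c→5
  1='a' goto ·  ←P0
  2='b' goto c→3
  3='bc' goto b→4
  4='bcb' goto ·  ←P1
  5='c' goto b→6
  6='cb' goto ·  ←P2

BFS fail/out derivation:
  fail(1) 'a': from fail(0)=0 chase 'a': 0 ⇒ 0;  out={0}∪out(0)={0}
  fail(2) 'b': from fail(0)=0 chase 'b': 0 ⇒ 0;  out=∅∪out(0)=∅
  fail(5) 'c': from fail(0)=0 chase 'c': 0 ⇒ 0;  out=∅∪out(0)=∅
  fail(3) 'bc': from fail(2)=0 chase 'c': 0 ⇒ 5;  out=∅∪out(5)=∅
  fail(6) 'cb': from fail(5)=0 chase 'b': 0 ⇒ 2;  out={2}∪out(2)={2}
  fail(4) 'bcb': from fail(3)=5 chase 'b': 5 ⇒ 6;  out={1}∪out(6)={1,2}

Run:
i=0 'a': node 0→1  → match P0@[0:0]
i=1 'c': node 1→5 ·f
i=2 'b': node 5→6  → match P2@[1:2]
i=3 'c': node 6→3 ·f
i=4 'b': node 3→4  → match P1@[2:4],P2@[3:4]
i=5 'b': node 4→2 ·f
i=6 'd': node 2→0 ·f
i=7 'a': node 0→1  → match P0@[7:7]
i=8 'a': node 1→1 ·f  → match P0@[8:8]
i=9 'c': node 1→5 ·f
i=10 'a': node 5→1 ·f  → match P0@[10:10]
i=11 'a': node 1→1 ·f  → match P0@[11:11]
i=12 'b': node 1→2 ·f
i=13 'c': node 2→3
i=14 'b': node 3→4  → match P1@[12:14],P2@[13:14]
i=15 'c': node 4→3 ·f
i=16 'b': node 3→4  → match P1@[14:16],P2@[15:16]
i=17 'c': node 4→3 ·f
i=18 'b': node 3→4  → match P1@[16:18],P2@[17:18]
i=19 'c': node 4→3 ·f
i=20 'b': node 3→4  → match P1@[18:20],P2@[19:20]
i=21 'b': node 4→2 ·f
i=22 'c': node 2→3
i=23 'b': node 3→4  → match P1@[21:23],P2@[22:23]
i=24 'b': node 4→2 ·f
i=25 'b': node 2→2 ·f
i=26 'c': node 2→3
i=27 'b': node 3→4  → match P1@[25:27],P2@[26:27]
i=28 'c': node 4→3 ·f
i=29 'd': node 3→0 ·f
i=30 'a': node 0→1  → match P0@[30:30]
i=31 'c': node 1→5 ·f
i=32 'b': node 5→6  → match P2@[31:32]
i=33 'd': node 6→0 ·f
i=34 'd': node 0→0
i=35 'a': node 0→1  → match P0@[35:35]
i=36 'a': node 1→1 ·f  → match P0@[36:36]
i=37 'a': node 1→1 ·f  → match P0@[37:37]
i=38 'd': node 1→0 ·f
i=39 'd': node 0→0
i=40 'b': node 0→2
i=41 'c': node 2→3
i=42 'b': node 3→4  → match P1@[40:42],P2@[41:42]

Result: [[0,0],[2,2],[4,1],[4,2],[7,0],[8,0],[10,0],[11,0],[14,1],[14,2],[16,1],[16,2],[18,1],[18,2],[20,1],[20,2],[23,1],[23,2],[27,1],[27,2],[30,0],[32,2],[35,0],[36,0],[37,0],[42,1],[42,2]]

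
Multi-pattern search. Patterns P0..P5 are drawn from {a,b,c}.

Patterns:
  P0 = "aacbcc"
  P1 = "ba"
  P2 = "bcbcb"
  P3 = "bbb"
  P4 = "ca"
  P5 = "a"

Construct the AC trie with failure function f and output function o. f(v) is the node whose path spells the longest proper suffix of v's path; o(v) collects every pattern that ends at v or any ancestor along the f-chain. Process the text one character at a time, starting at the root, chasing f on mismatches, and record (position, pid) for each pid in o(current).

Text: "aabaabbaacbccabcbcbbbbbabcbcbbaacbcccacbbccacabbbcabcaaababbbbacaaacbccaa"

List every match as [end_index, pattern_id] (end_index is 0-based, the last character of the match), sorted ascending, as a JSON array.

Build automaton:
Trie nodes:
  0='ε' goto a→1 b→7 c→15
  1='a' goto a→2  [P5 ends]
  2='aa' goto c→3
  3='aac' goto b→4
  4='aacb' goto c→5
  5='aacbc' goto c→6
  6='aacbcc' goto ·  [P0 ends]
  7='b' goto a→8 b→13 c→9
  8='ba' goto ·  [P1 ends]
  9='bc' goto b→10
  10='bcb' goto c→11
  11='bcbc' goto b→12
  12='bcbcb' goto ·  [P2 ends]
  13='bb' goto b→14
  14='bbb' goto ·  [P3 ends]
  15='c' goto a→16
  16='ca' goto ·  [P4 ends]

BFS fail/out derivation:
  fail(1) 'a': from fail(0)=0 chase 'a': 0 ⇒ 0;  out={5}∪out(0)={5}
  fail(7) 'b': from fail(0)=0 chase 'b': 0 ⇒ 0;  out=∅∪out(0)=∅
  fail(15) 'c': from fail(0)=0 chase 'c': 0 ⇒ 0;  out=∅∪out(0)=∅
  fail(2) 'aa': from fail(1)=0 chase 'a': 0 ⇒ 1;  out=∅∪out(1)={5}
  fail(8) 'ba': from fail(7)=0 chase 'a': 0 ⇒ 1;  out={1}∪out(1)={1,5}
  fail(9) 'bc': from fail(7)=0 chase 'c': 0 ⇒ 15;  out=∅∪out(15)=∅
  fail(13) 'bb': from fail(7)=0 chase 'b': 0 ⇒ 7;  out=∅∪out(7)=∅
  fail(16) 'ca': from fail(15)=0 chase 'a': 0 ⇒ 1;  out={4}∪out(1)={4,5}
  fail(3) 'aac': from fail(2)=1 chase 'c': 1→0 ⇒ 15;  out=∅∪out(15)=∅
  fail(10) 'bcb': from fail(9)=15 chase 'b': 15→0 ⇒ 7;  out=∅∪out(7)=∅
  fail(14) 'bbb': from fail(13)=7 chase 'b': 7 ⇒ 13;  out={3}∪out(13)={3}
  fail(4) 'aacb': from fail(3)=15 chase 'b': 15→0 ⇒ 7;  out=∅∪out(7)=∅
  fail(11) 'bcbc': from fail(10)=7 chase 'c': 7 ⇒ 9;  out=∅∪out(9)=∅
  fail(5) 'aacbc': from fail(4)=7 chase 'c': 7 ⇒ 9;  out=∅∪out(9)=∅
  fail(12) 'bcbcb': from fail(11)=9 chase 'b': 9 ⇒ 10;  out={2}∪out(10)={2}
  fail(6) 'aacbcc': from fail(5)=9 chase 'c': 9→15→0 ⇒ 15;  out={0}∪out(15)={0}

Text stream:
[0] read 'a'  n0⇒n1  emit P5@[0:0]
[1] read 'a'  n1⇒n2  emit P5@[1:1]
[2] read 'b'  n2⇒n7 ·f
[3] read 'a'  n7⇒n8  emit P1@[2:3],P5@[3:3]
[4] read 'a'  n8⇒n2 ·f  emit P5@[4:4]
[5] read 'b'  n2⇒n7 ·f
[6] read 'b'  n7⇒n13
[7] read 'a'  n13⇒n8 ·f  emit P1@[6:7],P5@[7:7]
[8] read 'a'  n8⇒n2 ·f  emit P5@[8:8]
[9] read 'c'  n2⇒n3
[10] read 'b'  n3⇒n4
[11] read 'c'  n4⇒n5
[12] read 'c'  n5⇒n6  emit P0@[7:12]
[13] read 'a'  n6⇒n16 ·f  emit P4@[12:13],P5@[13:13]
[14] read 'b'  n16⇒n7 ·f
[15] read 'c'  n7⇒n9
[16] read 'b'  n9⇒n10
[17] read 'c'  n10⇒n11
[18] read 'b'  n11⇒n12  emit P2@[14:18]
[19] read 'b'  n12⇒n13 ·f
[20] read 'b'  n13⇒n14  emit P3@[18:20]
[21] read 'b'  n14⇒n14 ·f  emit P3@[19:21]
[22] read 'b'  n14⇒n14 ·f  emit P3@[20:22]
[23] read 'a'  n14⇒n8 ·f  emit P1@[22:23],P5@[23:23]
[24] read 'b'  n8⇒n7 ·f
[25] read 'c'  n7⇒n9
[26] read 'b'  n9⇒n10
[27] read 'c'  n10⇒n11
[28] read 'b'  n11⇒n12  emit P2@[24:28]
[29] read 'b'  n12⇒n13 ·f
[30] read 'a'  n13⇒n8 ·f  emit P1@[29:30],P5@[30:30]
[31] read 'a'  n8⇒n2 ·f  emit P5@[31:31]
[32] read 'c'  n2⇒n3
[33] read 'b'  n3⇒n4
[34] read 'c'  n4⇒n5
[35] read 'c'  n5⇒n6  emit P0@[30:35]
[36] read 'c'  n6⇒n15 ·f
[37] read 'a'  n15⇒n16  emit P4@[36:37],P5@[37:37]
[38] read 'c'  n16⇒n15 ·f
[39] read 'b'  n15⇒n7 ·f
[40] read 'b'  n7⇒n13
[41] read 'c'  n13⇒n9 ·f
[42] read 'c'  n9⇒n15 ·f
[43] read 'a'  n15⇒n16  emit P4@[42:43],P5@[43:43]
[44] read 'c'  n16⇒n15 ·f
[45] read 'a'  n15⇒n16  emit P4@[44:45],P5@[45:45]
[46] read 'b'  n16⇒n7 ·f
[47] read 'b'  n7⇒n13
[48] read 'b'  n13⇒n14  emit P3@[46:48]
[49] read 'c'  n14⇒n9 ·f
[50] read 'a'  n9⇒n16 ·f  emit P4@[49:50],P5@[50:50]
[51] read 'b'  n16⇒n7 ·f
[52] read 'c'  n7⇒n9
[53] read 'a'  n9⇒n16 ·f  emit P4@[52:53],P5@[53:53]
[54] read 'a'  n16⇒n2 ·f  emit P5@[54:54]
[55] read 'a'  n2⇒n2 ·f  emit P5@[55:55]
[56] read 'b'  n2⇒n7 ·f
[57] read 'a'  n7⇒n8  emit P1@[56:57],P5@[57:57]
[58] read 'b'  n8⇒n7 ·f
[59] read 'b'  n7⇒n13
[60] read 'b'  n13⇒n14  emit P3@[58:60]
[61] read 'b'  n14⇒n14 ·f  emit P3@[59:61]
[62] read 'a'  n14⇒n8 ·f  emit P1@[61:62],P5@[62:62]
[63] read 'c'  n8⇒n15 ·f
[64] read 'a'  n15⇒n16  emit P4@[63:64],P5@[64:64]
[65] read 'a'  n16⇒n2 ·f  emit P5@[65:65]
[66] read 'a'  n2⇒n2 ·f  emit P5@[66:66]
[67] read 'c'  n2⇒n3
[68] read 'b'  n3⇒n4
[69] read 'c'  n4⇒n5
[70] read 'c'  n5⇒n6  emit P0@[65:70]
[71] read 'a'  n6⇒n16 ·f  emit P4@[70:71],P5@[71:71]
[72] read 'a'  n16⇒n2 ·f  emit P5@[72:72]

Matches: [[0,5],[1,5],[3,1],[3,5],[4,5],[7,1],[7,5],[8,5],[12,0],[13,4],[13,5],[18,2],[20,3],[21,3],[22,3],[23,1],[23,5],[28,2],[30,1],[30,5],[31,5],[35,0],[37,4],[37,5],[43,4],[43,5],[45,4],[45,5],[48,3],[50,4],[50,5],[53,4],[53,5],[54,5],[55,5],[57,1],[57,5],[60,3],[61,3],[62,1],[62,5],[64,4],[64,5],[65,5],[66,5],[70,0],[71,4],[71,5],[72,5]]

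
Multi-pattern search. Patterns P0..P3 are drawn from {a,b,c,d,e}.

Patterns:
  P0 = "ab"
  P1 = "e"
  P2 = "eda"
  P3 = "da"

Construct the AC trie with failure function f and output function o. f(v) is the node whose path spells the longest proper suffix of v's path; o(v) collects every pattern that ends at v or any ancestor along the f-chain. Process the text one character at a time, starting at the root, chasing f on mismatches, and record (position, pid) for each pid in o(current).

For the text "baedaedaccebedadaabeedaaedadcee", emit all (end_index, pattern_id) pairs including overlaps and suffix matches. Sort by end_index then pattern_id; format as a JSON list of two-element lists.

Build automaton:
Trie (insert patterns):
  0='ε' goto a→1 d→6 e→3
  1='a' goto b→2
  2='ab' goto ·  ←P0
  3='e' goto d→4  ←P1
  4='ed' goto a→5
  5='eda' goto ·  ←P2
  6='d' goto a→7
  7='da' goto ·  ←P3

Failure links (BFS by depth):
  fail(1) 'a': from fail(0)=0 chase 'a': 0 ⇒ 0;  out=∅∪out(0)=∅
  fail(3) 'e': from fail(0)=0 chase 'e': 0 ⇒ 0;  out={1}∪out(0)={1}
  fail(6) 'd': from fail(0)=0 chase 'd': 0 ⇒ 0;  out=∅∪out(0)=∅
  fail(2) 'ab': from fail(1)=0 chase 'b': 0 ⇒ 0;  out={0}∪out(0)={0}
  fail(4) 'ed': from fail(3)=0 chase 'd': 0 ⇒ 6;  out=∅∪out(6)=∅
  fail(7) 'da': from fail(6)=0 chase 'a': 0 ⇒ 1;  out={3}∪out(1)={3}
  fail(5) 'eda': from fail(4)=6 chase 'a': 6 ⇒ 7;  out={2}∪out(7)={2,3}

Text stream:
pos 0 'b': at 0
pos 1 'a': at 1
pos 2 'e': at 3 ·f  ** P1@[2:2]
pos 3 'd': at 4
pos 4 'a': at 5  ** P2@[2:4],P3@[3:4]
pos 5 'e': at 3 ·f  ** P1@[5:5]
pos 6 'd': at 4
pos 7 'a': at 5  ** P2@[5:7],P3@[6:7]
pos 8 'c': at 0 ·f
pos 9 'c': at 0
pos 10 'e': at 3  ** P1@[10:10]
pos 11 'b': at 0 ·f
pos 12 'e': at 3  ** P1@[12:12]
pos 13 'd': at 4
pos 14 'a': at 5  ** P2@[12:14],P3@[13:14]
pos 15 'd': at 6 ·f
pos 16 'a': at 7  ** P3@[15:16]
pos 17 'a': at 1 ·f
pos 18 'b': at 2  ** P0@[17:18]
pos 19 'e': at 3 ·f  ** P1@[19:19]
pos 20 'e': at 3 ·f  ** P1@[20:20]
pos 21 'd': at 4
pos 22 'a': at 5  ** P2@[20:22],P3@[21:22]
pos 23 'a': at 1 ·f
pos 24 'e': at 3 ·f  ** P1@[24:24]
pos 25 'd': at 4
pos 26 'a': at 5  ** P2@[24:26],P3@[25:26]
pos 27 'd': at 6 ·f
pos 28 'c': at 0 ·f
pos 29 'e': at 3  ** P1@[29:29]
pos 30 'e': at 3 ·f  ** P1@[30:30]

Matches: [[2,1],[4,2],[4,3],[5,1],[7,2],[7,3],[10,1],[12,1],[14,2],[14,3],[16,3],[18,0],[19,1],[20,1],[22,2],[22,3],[24,1],[26,2],[26,3],[29,1],[30,1]]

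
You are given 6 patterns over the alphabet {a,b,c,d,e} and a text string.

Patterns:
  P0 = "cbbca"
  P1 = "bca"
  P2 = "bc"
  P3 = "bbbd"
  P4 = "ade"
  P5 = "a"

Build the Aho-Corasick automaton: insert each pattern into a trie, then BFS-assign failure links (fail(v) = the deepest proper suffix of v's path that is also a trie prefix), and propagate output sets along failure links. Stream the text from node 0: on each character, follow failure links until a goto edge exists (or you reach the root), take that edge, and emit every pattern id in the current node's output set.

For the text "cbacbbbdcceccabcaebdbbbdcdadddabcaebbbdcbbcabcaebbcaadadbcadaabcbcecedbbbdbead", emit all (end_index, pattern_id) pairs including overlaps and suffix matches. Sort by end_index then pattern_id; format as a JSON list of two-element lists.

Build:
Trie nodes:
  0='ε' goto a→12 b→6 c→1
  1='c' goto b→2
  2='cb' goto b→3
  3='cbb' goto c→4
  4='cbbc' goto a→5
  5='cbbca' goto ·  ←P0
  6='b' goto b→9 c→7
  7='bc' goto a→8  ←P2
  8='bca' goto ·  ←P1
  9='bb' goto b→10
  10='bbb' goto d→11
  11='bbbd' goto ·  ←P3
  12='a' goto d→13  ←P5
  13='ad' goto e→14
  14='ade' goto ·  ←P4

Failure links (BFS by depth):
  fail(1) 'c': from fail(0)=0 chase 'c': 0 ⇒ 0;  out=∅∪out(0)=∅
  fail(6) 'b': from fail(0)=0 chase 'b': 0 ⇒ 0;  out=∅∪out(0)=∅
  fail(12) 'a': from fail(0)=0 chase 'a': 0 ⇒ 0;  out={5}∪out(0)={5}
  fail(2) 'cb': from fail(1)=0 chase 'b': 0 ⇒ 6;  out=∅∪out(6)=∅
  fail(7) 'bc': from fail(6)=0 chase 'c': 0 ⇒ 1;  out={2}∪out(1)={2}
  fail(9) 'bb': from fail(6)=0 chase 'b': 0 ⇒ 6;  out=∅∪out(6)=∅
  fail(13) 'ad': from fail(12)=0 chase 'd': 0 ⇒ 0;  out=∅∪out(0)=∅
  fail(3) 'cbb': from fail(2)=6 chase 'b': 6 ⇒ 9;  out=∅∪out(9)=∅
  fail(8) 'bca': from fail(7)=1 chase 'a': 1→0 ⇒ 12;  out={1}∪out(12)={1,5}
  fail(10) 'bbb': from fail(9)=6 chase 'b': 6 ⇒ 9;  out=∅∪out(9)=∅
  fail(14) 'ade': from fail(13)=0 chase 'e': 0 ⇒ 0;  out={4}∪out(0)={4}
  fail(4) 'cbbc': from fail(3)=9 chase 'c': 9→6 ⇒ 7;  out=∅∪out(7)={2}
  fail(11) 'bbbd': from fail(10)=9 chase 'd': 9→6→0 ⇒ 0;  out={3}∪out(0)={3}
  fail(5) 'cbbca': from fail(4)=7 chase 'a': 7 ⇒ 8;  out={0}∪out(8)={0,1,5}

Text stream:
i=0 'c': node 0→1
i=1 'b': node 1→2
i=2 'a': node 2→12 ·f  emit P5@[2:2]
i=3 'c': node 12→1 ·f
i=4 'b': node 1→2
i=5 'b': node 2→3
i=6 'b': node 3→10 ·f
i=7 'd': node 10→11  emit P3@[4:7]
i=8 'c': node 11→1 ·f
i=9 'c': node 1→1 ·f
i=10 'e': node 1→0 ·f
i=11 'c': node 0→1
i=12 'c': node 1→1 ·f
i=13 'a': node 1→12 ·f  emit P5@[13:13]
i=14 'b': node 12→6 ·f
i=15 'c': node 6→7  emit P2@[14:15]
i=16 'a': node 7→8  emit P1@[14:16],P5@[16:16]
i=17 'e': node 8→0 ·f
i=18 'b': node 0→6
i=19 'd': node 6→0 ·f
i=20 'b': node 0→6
i=21 'b': node 6→9
i=22 'b': node 9→10
i=23 'd': node 10→11  emit P3@[20:23]
i=24 'c': node 11→1 ·f
i=25 'd': node 1→0 ·f
i=26 'a': node 0→12  emit P5@[26:26]
i=27 'd': node 12→13
i=28 'd': node 13→0 ·f
i=29 'd': node 0→0
i=30 'a': node 0→12  emit P5@[30:30]
i=31 'b': node 12→6 ·f
i=32 'c': node 6→7  emit P2@[31:32]
i=33 'a': node 7→8  emit P1@[31:33],P5@[33:33]
i=34 'e': node 8→0 ·f
i=35 'b': node 0→6
i=36 'b': node 6→9
i=37 'b': node 9→10
i=38 'd': node 10→11  emit P3@[35:38]
i=39 'c': node 11→1 ·f
i=40 'b': node 1→2
i=41 'b': node 2→3
i=42 'c': node 3→4  emit P2@[41:42]
i=43 'a': node 4→5  emit P0@[39:43],P1@[41:43],P5@[43:43]
i=44 'b': node 5→6 ·f
i=45 'c': node 6→7  emit P2@[44:45]
i=46 'a': node 7→8  emit P1@[44:46],P5@[46:46]
i=47 'e': node 8→0 ·f
i=48 'b': node 0→6
i=49 'b': node 6→9
i=50 'c': node 9→7 ·f  emit P2@[49:50]
i=51 'a': node 7→8  emit P1@[49:51],P5@[51:51]
i=52 'a': node 8→12 ·f  emit P5@[52:52]
i=53 'd': node 12→13
i=54 'a': node 13→12 ·f  emit P5@[54:54]
i=55 'd': node 12→13
i=56 'b': node 13→6 ·f
i=57 'c': node 6→7  emit P2@[56:57]
i=58 'a': node 7→8  emit P1@[56:58],P5@[58:58]
i=59 'd': node 8→13 ·f
i=60 'a': node 13→12 ·f  emit P5@[60:60]
i=61 'a': node 12→12 ·f  emit P5@[61:61]
i=62 'b': node 12→6 ·f
i=63 'c': node 6→7  emit P2@[62:63]
i=64 'b': node 7→2 ·f
i=65 'c': node 2→7 ·f  emit P2@[64:65]
i=66 'e': node 7→0 ·f
i=67 'c': node 0→1
i=68 'e': node 1→0 ·f
i=69 'd': node 0→0
i=70 'b': node 0→6
i=71 'b': node 6→9
i=72 'b': node 9→10
i=73 'd': node 10→11  emit P3@[70:73]
i=74 'b': node 11→6 ·f
i=75 'e': node 6→0 ·f
i=76 'a': node 0→12  emit P5@[76:76]
i=77 'd': node 12→13

Result: [[2,5],[7,3],[13,5],[15,2],[16,1],[16,5],[23,3],[26,5],[30,5],[32,2],[33,1],[33,5],[38,3],[42,2],[43,0],[43,1],[43,5],[45,2],[46,1],[46,5],[50,2],[51,1],[51,5],[52,5],[54,5],[57,2],[58,1],[58,5],[60,5],[61,5],[63,2],[65,2],[73,3],[76,5]]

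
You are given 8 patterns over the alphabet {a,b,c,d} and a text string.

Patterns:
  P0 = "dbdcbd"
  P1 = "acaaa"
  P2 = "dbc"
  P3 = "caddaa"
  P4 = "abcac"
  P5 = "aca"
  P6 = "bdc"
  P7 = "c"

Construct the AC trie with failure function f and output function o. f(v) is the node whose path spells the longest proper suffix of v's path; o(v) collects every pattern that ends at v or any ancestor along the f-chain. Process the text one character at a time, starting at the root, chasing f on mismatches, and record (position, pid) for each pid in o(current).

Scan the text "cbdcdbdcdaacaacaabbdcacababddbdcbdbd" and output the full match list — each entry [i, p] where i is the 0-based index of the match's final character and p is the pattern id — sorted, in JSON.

Build:
Trie (insert patterns):
  0='ε' goto a→7 b→23 c→13 d→1
  1='d' goto b→2
  2='db' goto c→12 d→3
  3='dbd' goto c→4
  4='dbdc' goto b→5
  5='dbdcb' goto d→6
  6='dbdcbd' goto ·  ←P0
  7='a' goto b→19 c→8
  8='ac' goto a→9
  9='aca' goto a→10  ←P5
  10='acaa' goto a→11
  11='acaaa' goto ·  ←P1
  12='dbc' goto ·  ←P2
  13='c' goto a→14  ←P7
  14='ca' goto d→15
  15='cad' goto d→16
  16='cadd' goto a→17
  17='cadda' goto a→18
  18='caddaa' goto ·  ←P3
  19='ab' goto c→20
  20='abc' goto a→21
  21='abca' goto c→22
  22='abcac' goto ·  ←P4
  23='b' goto d→24
  24='bd' goto c→25
  25='bdc' goto ·  ←P6

Failure links (BFS by depth):
  n1('d'): parent n0 fail=0; on 'd' 0 → fail=0;  out ∅∪∅=∅
  n7('a'): parent n0 fail=0; on 'a' 0 → fail=0;  out ∅∪∅=∅
  n13('c'): parent n0 fail=0; on 'c' 0 → fail=0;  out {7}∪∅={7}
  n23('b'): parent n0 fail=0; on 'b' 0 → fail=0;  out ∅∪∅=∅
  n2('db'): parent n1 fail=0; on 'b' 0 → fail=23;  out ∅∪∅=∅
  n8('ac'): parent n7 fail=0; on 'c' 0 → fail=13;  out ∅∪{7}={7}
  n14('ca'): parent n13 fail=0; on 'a' 0 → fail=7;  out ∅∪∅=∅
  n19('ab'): parent n7 fail=0; on 'b' 0 → fail=23;  out ∅∪∅=∅
  n24('bd'): parent n23 fail=0; on 'd' 0 → fail=1;  out ∅∪∅=∅
  n3('dbd'): parent n2 fail=23; on 'd' 23 → fail=24;  out ∅∪∅=∅
  n9('aca'): parent n8 fail=13; on 'a' 13 → fail=14;  out {5}∪∅={5}
  n12('dbc'): parent n2 fail=23; on 'c' 23→0 → fail=13;  out {2}∪{7}={2,7}
  n15('cad'): parent n14 fail=7; on 'd' 7→0 → fail=1;  out ∅∪∅=∅
  n20('abc'): parent n19 fail=23; on 'c' 23→0 → fail=13;  out ∅∪{7}={7}
  n25('bdc'): parent n24 fail=1; on 'c' 1→0 → fail=13;  out {6}∪{7}={6,7}
  n4('dbdc'): parent n3 fail=24; on 'c' 24 → fail=25;  out ∅∪{6,7}={6,7}
  n10('acaa'): parent n9 fail=14; on 'a' 14→7→0 → fail=7;  out ∅∪∅=∅
  n16('cadd'): parent n15 fail=1; on 'd' 1→0 → fail=1;  out ∅∪∅=∅
  n21('abca'): parent n20 fail=13; on 'a' 13 → fail=14;  out ∅∪∅=∅
  n5('dbdcb'): parent n4 fail=25; on 'b' 25→13→0 → fail=23;  out ∅∪∅=∅
  n11('acaaa'): parent n10 fail=7; on 'a' 7→0 → fail=7;  out {1}∪∅={1}
  n17('cadda'): parent n16 fail=1; on 'a' 1→0 → fail=7;  out ∅∪∅=∅
  n22('abcac'): parent n21 fail=14; on 'c' 14→7 → fail=8;  out {4}∪{7}={4,7}
  n6('dbdcbd'): parent n5 fail=23; on 'd' 23 → fail=24;  out {0}∪∅={0}
  n18('caddaa'): parent n17 fail=7; on 'a' 7→0 → fail=7;  out {3}∪∅={3}

Run:
[0] read 'c'  n0⇒n13  emit P7@[0:0]
[1] read 'b'  n13⇒n23 (fail-walked)
[2] read 'd'  n23⇒n24
[3] read 'c'  n24⇒n25  emit P6@[1:3],P7@[3:3]
[4] read 'd'  n25⇒n1 (fail-walked)
[5] read 'b'  n1⇒n2
[6] read 'd'  n2⇒n3
[7] read 'c'  n3⇒n4  emit P6@[5:7],P7@[7:7]
[8] read 'd'  n4⇒n1 (fail-walked)
[9] read 'a'  n1⇒n7 (fail-walked)
[10] read 'a'  n7⇒n7 (fail-walked)
[11] read 'c'  n7⇒n8  emit P7@[11:11]
[12] read 'a'  n8⇒n9  emit P5@[10:12]
[13] read 'a'  n9⇒n10
[14] read 'c'  n10⇒n8 (fail-walked)  emit P7@[14:14]
[15] read 'a'  n8⇒n9  emit P5@[13:15]
[16] read 'a'  n9⇒n10
[17] read 'b'  n10⇒n19 (fail-walked)
[18] read 'b'  n19⇒n23 (fail-walked)
[19] read 'd'  n23⇒n24
[20] read 'c'  n24⇒n25  emit P6@[18:20],P7@[20:20]
[21] read 'a'  n25⇒n14 (fail-walked)
[22] read 'c'  n14⇒n8 (fail-walked)  emit P7@[22:22]
[23] read 'a'  n8⇒n9  emit P5@[21:23]
[24] read 'b'  n9⇒n19 (fail-walked)
[25] read 'a'  n19⇒n7 (fail-walked)
[26] read 'b'  n7⇒n19
[27] read 'd'  n19⇒n24 (fail-walked)
[28] read 'd'  n24⇒n1 (fail-walked)
[29] read 'b'  n1⇒n2
[30] read 'd'  n2⇒n3
[31] read 'c'  n3⇒n4  emit P6@[29:31],P7@[31:31]
[32] read 'b'  n4⇒n5
[33] read 'd'  n5⇒n6  emit P0@[28:33]
[34] read 'b'  n6⇒n2 (fail-walked)
[35] read 'd'  n2⇒n3

Matches: [[0,7],[3,6],[3,7],[7,6],[7,7],[11,7],[12,5],[14,7],[15,5],[20,6],[20,7],[22,7],[23,5],[31,6],[31,7],[33,0]]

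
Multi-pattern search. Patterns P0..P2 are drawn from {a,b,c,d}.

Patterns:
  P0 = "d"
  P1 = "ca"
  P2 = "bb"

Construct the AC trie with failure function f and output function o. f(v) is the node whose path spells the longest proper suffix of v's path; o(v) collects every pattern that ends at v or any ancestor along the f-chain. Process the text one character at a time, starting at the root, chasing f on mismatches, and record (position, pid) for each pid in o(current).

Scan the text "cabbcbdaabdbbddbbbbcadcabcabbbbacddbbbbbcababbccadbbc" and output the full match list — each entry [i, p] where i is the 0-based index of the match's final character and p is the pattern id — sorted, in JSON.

Construct AC machine:
Trie (insert patterns):
  n0 'ε': b→4 c→2 d→1
  n1 'd': ·  [P0 ends]
  n2 'c': a→3
  n3 'ca': ·  [P1 ends]
  n4 'b': b→5
  n5 'bb': ·  [P2 ends]

BFS fail/out derivation:
  n1('d'): parent n0 fail=0; on 'd' 0 → fail=0;  out {0}∪∅={0}
  n2('c'): parent n0 fail=0; on 'c' 0 → fail=0;  out ∅∪∅=∅
  n4('b'): parent n0 fail=0; on 'b' 0 → fail=0;  out ∅∪∅=∅
  n3('ca'): parent n2 fail=0; on 'a' 0 → fail=0;  out {1}∪∅={1}
  n5('bb'): parent n4 fail=0; on 'b' 0 → fail=4;  out {2}∪∅={2}

Scan:
[0] read 'c'  n0⇒n2
[1] read 'a'  n2⇒n3  ** P1@[0:1]
[2] read 'b'  n3⇒n4 (fail-walked)
[3] read 'b'  n4⇒n5  ** P2@[2:3]
[4] read 'c'  n5⇒n2 (fail-walked)
[5] read 'b'  n2⇒n4 (fail-walked)
[6] read 'd'  n4⇒n1 (fail-walked)  ** P0@[6:6]
[7] read 'a'  n1⇒n0 (fail-walked)
[8] read 'a'  n0⇒n0
[9] read 'b'  n0⇒n4
[10] read 'd'  n4⇒n1 (fail-walked)  ** P0@[10:10]
[11] read 'b'  n1⇒n4 (fail-walked)
[12] read 'b'  n4⇒n5  ** P2@[11:12]
[13] read 'd'  n5⇒n1 (fail-walked)  ** P0@[13:13]
[14] read 'd'  n1⇒n1 (fail-walked)  ** P0@[14:14]
[15] read 'b'  n1⇒n4 (fail-walked)
[16] read 'b'  n4⇒n5  ** P2@[15:16]
[17] read 'b'  n5⇒n5 (fail-walked)  ** P2@[16:17]
[18] read 'b'  n5⇒n5 (fail-walked)  ** P2@[17:18]
[19] read 'c'  n5⇒n2 (fail-walked)
[20] read 'a'  n2⇒n3  ** P1@[19:20]
[21] read 'd'  n3⇒n1 (fail-walked)  ** P0@[21:21]
[22] read 'c'  n1⇒n2 (fail-walked)
[23] read 'a'  n2⇒n3  ** P1@[22:23]
[24] read 'b'  n3⇒n4 (fail-walked)
[25] read 'c'  n4⇒n2 (fail-walked)
[26] read 'a'  n2⇒n3  ** P1@[25:26]
[27] read 'b'  n3⇒n4 (fail-walked)
[28] read 'b'  n4⇒n5  ** P2@[27:28]
[29] read 'b'  n5⇒n5 (fail-walked)  ** P2@[28:29]
[30] read 'b'  n5⇒n5 (fail-walked)  ** P2@[29:30]
[31] read 'a'  n5⇒n0 (fail-walked)
[32] read 'c'  n0⇒n2
[33] read 'd'  n2⇒n1 (fail-walked)  ** P0@[33:33]
[34] read 'd'  n1⇒n1 (fail-walked)  ** P0@[34:34]
[35] read 'b'  n1⇒n4 (fail-walked)
[36] read 'b'  n4⇒n5  ** P2@[35:36]
[37] read 'b'  n5⇒n5 (fail-walked)  ** P2@[36:37]
[38] read 'b'  n5⇒n5 (fail-walked)  ** P2@[37:38]
[39] read 'b'  n5⇒n5 (fail-walked)  ** P2@[38:39]
[40] read 'c'  n5⇒n2 (fail-walked)
[41] read 'a'  n2⇒n3  ** P1@[40:41]
[42] read 'b'  n3⇒n4 (fail-walked)
[43] read 'a'  n4⇒n0 (fail-walked)
[44] read 'b'  n0⇒n4
[45] read 'b'  n4⇒n5  ** P2@[44:45]
[46] read 'c'  n5⇒n2 (fail-walked)
[47] read 'c'  n2⇒n2 (fail-walked)
[48] read 'a'  n2⇒n3  ** P1@[47:48]
[49] read 'd'  n3⇒n1 (fail-walked)  ** P0@[49:49]
[50] read 'b'  n1⇒n4 (fail-walked)
[51] read 'b'  n4⇒n5  ** P2@[50:51]
[52] read 'c'  n5⇒n2 (fail-walked)

All matches (sorted): [[1,1],[3,2],[6,0],[10,0],[12,2],[13,0],[14,0],[16,2],[17,2],[18,2],[20,1],[21,0],[23,1],[26,1],[28,2],[29,2],[30,2],[33,0],[34,0],[36,2],[37,2],[38,2],[39,2],[41,1],[45,2],[48,1],[49,0],[51,2]]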